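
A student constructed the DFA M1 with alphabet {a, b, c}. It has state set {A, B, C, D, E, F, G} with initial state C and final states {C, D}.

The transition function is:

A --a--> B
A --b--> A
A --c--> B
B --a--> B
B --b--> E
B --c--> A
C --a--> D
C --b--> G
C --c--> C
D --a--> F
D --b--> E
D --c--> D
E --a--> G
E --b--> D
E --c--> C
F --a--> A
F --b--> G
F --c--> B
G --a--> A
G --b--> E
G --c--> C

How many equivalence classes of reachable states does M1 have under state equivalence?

Every state is reachable, so we keep all 7.
Start with accepting vs non-accepting: {C,D} | {A,B,E,F,G}.
Refine {C,D} on symbol a: members go to different blocks, giving {C} and {D}.
Refine {A,B,E,F,G} on symbol b: members go to different blocks, giving {A,B,F,G} and {E}.
Refine {A,B,F,G} on symbol b: members go to different blocks, giving {A,F} and {B,G}.
Refine {A,F} on symbol a: members go to different blocks, giving {A} and {F}.
Refine {B,G} on symbol a: members go to different blocks, giving {B} and {G}.
Stable partition: {C} | {A} | {D} | {E} | {B} | {F} | {G} — 7 equivalence classes.

7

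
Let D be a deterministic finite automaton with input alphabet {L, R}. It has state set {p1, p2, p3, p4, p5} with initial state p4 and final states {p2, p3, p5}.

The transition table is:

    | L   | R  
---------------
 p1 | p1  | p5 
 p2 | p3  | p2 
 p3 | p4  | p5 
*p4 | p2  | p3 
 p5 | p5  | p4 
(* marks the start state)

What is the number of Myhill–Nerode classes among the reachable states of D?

4

States {p1} cannot be reached from the start state, so discard them.
Start with accepting vs non-accepting: {p2,p3,p5} | {p4}.
Refine {p2,p3,p5} on symbol L: members go to different blocks, giving {p2,p5} and {p3}.
Split {p2,p5} by δ(·,L) → {p2} and {p5}.
Stable partition: {p2} | {p4} | {p3} | {p5} — 4 equivalence classes.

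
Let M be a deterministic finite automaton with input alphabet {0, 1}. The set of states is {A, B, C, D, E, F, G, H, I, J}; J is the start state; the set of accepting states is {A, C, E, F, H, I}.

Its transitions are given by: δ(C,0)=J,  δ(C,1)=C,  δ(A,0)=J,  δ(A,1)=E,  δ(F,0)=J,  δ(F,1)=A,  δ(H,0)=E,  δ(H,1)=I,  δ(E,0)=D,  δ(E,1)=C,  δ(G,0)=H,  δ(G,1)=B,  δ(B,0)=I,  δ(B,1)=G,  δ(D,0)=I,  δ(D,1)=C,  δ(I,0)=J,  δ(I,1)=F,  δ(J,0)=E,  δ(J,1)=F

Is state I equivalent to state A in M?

Yes

Reachable states from the start: {A,C,D,E,F,I,J}. Unreachable: {B,G,H} — drop them.
Start with accepting vs non-accepting: {A,C,E,F,I} | {D,J}.
Stable partition: {A,C,E,F,I} | {D,J} — 2 equivalence classes.
I and A lie in the same block of the stable partition, so they are equivalent — no string distinguishes them.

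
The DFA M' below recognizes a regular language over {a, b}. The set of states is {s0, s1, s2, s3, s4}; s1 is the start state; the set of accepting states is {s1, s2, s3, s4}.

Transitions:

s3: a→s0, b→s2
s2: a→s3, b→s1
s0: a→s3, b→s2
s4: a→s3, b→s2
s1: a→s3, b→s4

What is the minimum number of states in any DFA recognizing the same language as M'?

3

Start with accepting vs non-accepting: {s1,s2,s3,s4} | {s0}.
On input a, block {s1,s2,s3,s4} splits into {s1,s2,s4} and {s3}.
No further refinement is possible. Final partition (3 blocks): {s1,s2,s4} | {s0} | {s3}.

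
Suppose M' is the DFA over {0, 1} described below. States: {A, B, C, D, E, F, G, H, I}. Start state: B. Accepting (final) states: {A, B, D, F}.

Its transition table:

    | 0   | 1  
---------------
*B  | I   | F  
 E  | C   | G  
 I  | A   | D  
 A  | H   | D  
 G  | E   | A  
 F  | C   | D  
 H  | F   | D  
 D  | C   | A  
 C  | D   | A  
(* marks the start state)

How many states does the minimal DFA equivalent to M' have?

Reachable states from the start: {A,B,C,D,F,H,I}. Unreachable: {E,G} — drop them.
Initial partition by acceptance: {A,B,D,F} | {C,H,I}.
Stable partition: {A,B,D,F} | {C,H,I} — 2 equivalence classes.

2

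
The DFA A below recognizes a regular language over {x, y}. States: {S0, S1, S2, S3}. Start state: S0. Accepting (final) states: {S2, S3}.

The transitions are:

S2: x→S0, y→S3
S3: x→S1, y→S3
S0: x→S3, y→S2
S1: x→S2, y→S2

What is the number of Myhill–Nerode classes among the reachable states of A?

Initial partition by acceptance: {S2,S3} | {S0,S1}.
The partition is now stable with 2 blocks: {S2,S3} | {S0,S1}.

2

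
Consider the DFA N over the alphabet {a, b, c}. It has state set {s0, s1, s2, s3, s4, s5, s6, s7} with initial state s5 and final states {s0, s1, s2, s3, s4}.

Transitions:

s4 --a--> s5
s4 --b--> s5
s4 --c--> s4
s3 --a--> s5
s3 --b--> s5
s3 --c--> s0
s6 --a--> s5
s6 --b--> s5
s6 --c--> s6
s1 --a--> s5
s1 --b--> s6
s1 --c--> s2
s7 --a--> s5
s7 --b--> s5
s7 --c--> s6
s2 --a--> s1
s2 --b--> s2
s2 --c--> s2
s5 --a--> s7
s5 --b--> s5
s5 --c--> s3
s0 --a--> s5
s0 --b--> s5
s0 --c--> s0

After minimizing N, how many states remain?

3

Reachable states from the start: {s0,s3,s5,s6,s7}. Unreachable: {s1,s2,s4} — drop them.
P0 = {s0,s3} | {s5,s6,s7}.
Split {s5,s6,s7} by δ(·,c) → {s6,s7} and {s5}.
The partition is now stable with 3 blocks: {s0,s3} | {s6,s7} | {s5}.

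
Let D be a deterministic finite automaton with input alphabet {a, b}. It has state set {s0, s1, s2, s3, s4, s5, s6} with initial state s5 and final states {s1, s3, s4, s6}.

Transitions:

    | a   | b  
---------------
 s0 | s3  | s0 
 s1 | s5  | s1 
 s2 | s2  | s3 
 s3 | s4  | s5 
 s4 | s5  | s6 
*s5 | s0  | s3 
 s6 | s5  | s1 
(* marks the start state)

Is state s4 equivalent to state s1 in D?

Reachable states from the start: {s0,s1,s3,s4,s5,s6}. Unreachable: {s2} — drop them.
Start with accepting vs non-accepting: {s1,s3,s4,s6} | {s0,s5}.
Refine {s1,s3,s4,s6} on symbol a: members go to different blocks, giving {s1,s4,s6} and {s3}.
Refine {s0,s5} on symbol a: members go to different blocks, giving {s0} and {s5}.
Stable partition: {s1,s4,s6} | {s0} | {s3} | {s5} — 4 equivalence classes.
s4 and s1 lie in the same block of the stable partition, so they are equivalent — no string distinguishes them.

Yes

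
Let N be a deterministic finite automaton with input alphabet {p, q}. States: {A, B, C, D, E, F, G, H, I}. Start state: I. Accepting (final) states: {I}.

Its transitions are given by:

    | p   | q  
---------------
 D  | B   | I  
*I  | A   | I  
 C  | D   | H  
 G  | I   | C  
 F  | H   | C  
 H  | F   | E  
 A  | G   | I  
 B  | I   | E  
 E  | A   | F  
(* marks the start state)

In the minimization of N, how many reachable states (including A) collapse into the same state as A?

All states are reachable from the start state.
P0 = {I} | {A,B,C,D,E,F,G,H}.
Refine {A,B,C,D,E,F,G,H} on symbol p: members go to different blocks, giving {A,C,D,E,F,H} and {B,G}.
Refine {A,C,D,E,F,H} on symbol p: members go to different blocks, giving {C,E,F,H} and {A,D}.
Refine {C,E,F,H} on symbol p: members go to different blocks, giving {C,E} and {F,H}.
No further refinement is possible. Final partition (5 blocks): {I} | {C,E} | {B,G} | {A,D} | {F,H}.
The equivalence class containing A is {A,D}, of size 2.

2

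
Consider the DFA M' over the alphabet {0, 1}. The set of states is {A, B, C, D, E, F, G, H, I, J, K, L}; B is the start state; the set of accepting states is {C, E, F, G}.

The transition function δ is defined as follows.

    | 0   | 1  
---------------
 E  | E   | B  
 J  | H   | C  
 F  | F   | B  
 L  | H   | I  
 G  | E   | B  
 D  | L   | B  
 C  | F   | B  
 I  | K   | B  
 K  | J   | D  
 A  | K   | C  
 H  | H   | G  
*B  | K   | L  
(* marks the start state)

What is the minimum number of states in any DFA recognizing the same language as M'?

States {A} cannot be reached from the start state, so discard them.
Start with accepting vs non-accepting: {C,E,F,G} | {B,D,H,I,J,K,L}.
On input 1, block {B,D,H,I,J,K,L} splits into {B,D,I,K,L} and {H,J}.
Split {B,D,I,K,L} by δ(·,0) → {B,D,I} and {K,L}.
Refine {B,D,I} on symbol 1: members go to different blocks, giving {D,I} and {B}.
Stable partition: {C,E,F,G} | {D,I} | {H,J} | {K,L} | {B} — 5 equivalence classes.

5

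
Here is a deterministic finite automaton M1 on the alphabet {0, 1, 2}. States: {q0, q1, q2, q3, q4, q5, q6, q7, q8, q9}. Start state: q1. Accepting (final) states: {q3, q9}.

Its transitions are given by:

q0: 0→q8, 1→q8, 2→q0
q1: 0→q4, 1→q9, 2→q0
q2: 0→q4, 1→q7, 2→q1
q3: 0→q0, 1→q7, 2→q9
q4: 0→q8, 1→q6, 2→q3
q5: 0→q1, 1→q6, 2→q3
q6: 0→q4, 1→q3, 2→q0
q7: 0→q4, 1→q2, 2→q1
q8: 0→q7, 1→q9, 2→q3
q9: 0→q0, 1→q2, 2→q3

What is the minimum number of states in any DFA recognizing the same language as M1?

6

Reachable states from the start: {q0,q1,q2,q3,q4,q6,q7,q8,q9}. Unreachable: {q5} — drop them.
Initial partition by acceptance: {q3,q9} | {q0,q1,q2,q4,q6,q7,q8}.
Split {q0,q1,q2,q4,q6,q7,q8} by δ(·,1) → {q0,q2,q4,q7} and {q1,q6,q8}.
Refine {q0,q2,q4,q7} on symbol 0: members go to different blocks, giving {q0,q4} and {q2,q7}.
On input 2, block {q0,q4} splits into {q0} and {q4}.
On input 0, block {q1,q6,q8} splits into {q1,q6} and {q8}.
The partition is now stable with 6 blocks: {q3,q9} | {q0} | {q1,q6} | {q2,q7} | {q4} | {q8}.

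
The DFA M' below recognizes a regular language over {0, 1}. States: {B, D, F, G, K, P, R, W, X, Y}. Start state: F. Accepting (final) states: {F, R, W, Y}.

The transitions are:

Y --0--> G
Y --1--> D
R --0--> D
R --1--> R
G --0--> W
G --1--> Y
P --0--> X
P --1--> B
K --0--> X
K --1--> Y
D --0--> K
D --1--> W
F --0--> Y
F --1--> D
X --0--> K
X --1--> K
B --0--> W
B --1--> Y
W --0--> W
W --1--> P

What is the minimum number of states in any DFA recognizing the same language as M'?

Reachable states from the start: {B,D,F,G,K,P,W,X,Y}. Unreachable: {R} — drop them.
P0 = {F,W,Y} | {B,D,G,K,P,X}.
Refine {F,W,Y} on symbol 0: members go to different blocks, giving {F,W} and {Y}.
Split {F,W} by δ(·,0) → {W} and {F}.
On input 0, block {B,D,G,K,P,X} splits into {D,K,P,X} and {B,G}.
Split {D,K,P,X} by δ(·,1) → {D} and {X} and {P} and {K}.
Stable partition: {W} | {D} | {Y} | {F} | {B,G} | {X} | {P} | {K} — 8 equivalence classes.

8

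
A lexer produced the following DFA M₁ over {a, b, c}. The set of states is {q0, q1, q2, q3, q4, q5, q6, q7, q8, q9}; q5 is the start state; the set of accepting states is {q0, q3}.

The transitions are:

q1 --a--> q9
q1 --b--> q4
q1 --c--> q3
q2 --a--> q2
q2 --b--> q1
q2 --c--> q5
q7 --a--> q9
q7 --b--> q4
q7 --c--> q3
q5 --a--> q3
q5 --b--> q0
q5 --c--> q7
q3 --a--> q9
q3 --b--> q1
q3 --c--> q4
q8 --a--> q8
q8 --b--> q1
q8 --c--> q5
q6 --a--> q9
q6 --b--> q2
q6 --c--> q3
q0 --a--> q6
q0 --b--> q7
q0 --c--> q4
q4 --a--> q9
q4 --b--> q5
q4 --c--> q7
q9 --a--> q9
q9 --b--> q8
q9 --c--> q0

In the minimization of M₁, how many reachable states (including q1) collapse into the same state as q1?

2

Every state is reachable, so we keep all 10.
Start with accepting vs non-accepting: {q0,q3} | {q1,q2,q4,q5,q6,q7,q8,q9}.
Refine {q1,q2,q4,q5,q6,q7,q8,q9} on symbol a: members go to different blocks, giving {q1,q2,q4,q6,q7,q8,q9} and {q5}.
Refine {q1,q2,q4,q6,q7,q8,q9} on symbol b: members go to different blocks, giving {q1,q2,q6,q7,q8,q9} and {q4}.
Refine {q1,q2,q6,q7,q8,q9} on symbol b: members go to different blocks, giving {q2,q6,q8,q9} and {q1,q7}.
Split {q2,q6,q8,q9} by δ(·,b) → {q2,q8} and {q6,q9}.
Stable partition: {q0,q3} | {q2,q8} | {q5} | {q4} | {q1,q7} | {q6,q9} — 6 equivalence classes.
State q1 belongs to the block {q1,q7}, which has 2 states.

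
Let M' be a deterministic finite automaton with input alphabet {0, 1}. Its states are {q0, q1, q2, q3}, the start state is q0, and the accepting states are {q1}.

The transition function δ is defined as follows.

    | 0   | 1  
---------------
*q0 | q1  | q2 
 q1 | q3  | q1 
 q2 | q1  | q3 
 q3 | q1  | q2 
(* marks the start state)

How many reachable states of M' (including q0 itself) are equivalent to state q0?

Every state is reachable, so we keep all 4.
P0 = {q1} | {q0,q2,q3}.
The partition is now stable with 2 blocks: {q1} | {q0,q2,q3}.
The equivalence class containing q0 is {q0,q2,q3}, of size 3.

3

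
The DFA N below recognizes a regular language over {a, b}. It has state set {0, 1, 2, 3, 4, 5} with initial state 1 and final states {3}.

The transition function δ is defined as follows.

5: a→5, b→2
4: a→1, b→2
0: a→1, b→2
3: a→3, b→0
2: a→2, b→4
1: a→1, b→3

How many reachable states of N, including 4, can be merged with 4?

First remove the unreachable states {5}; 5 states remain.
Start with accepting vs non-accepting: {3} | {0,1,2,4}.
Refine {0,1,2,4} on symbol b: members go to different blocks, giving {0,2,4} and {1}.
Split {0,2,4} by δ(·,a) → {0,4} and {2}.
The partition is now stable with 4 blocks: {3} | {0,4} | {1} | {2}.
The equivalence class containing 4 is {0,4}, of size 2.

2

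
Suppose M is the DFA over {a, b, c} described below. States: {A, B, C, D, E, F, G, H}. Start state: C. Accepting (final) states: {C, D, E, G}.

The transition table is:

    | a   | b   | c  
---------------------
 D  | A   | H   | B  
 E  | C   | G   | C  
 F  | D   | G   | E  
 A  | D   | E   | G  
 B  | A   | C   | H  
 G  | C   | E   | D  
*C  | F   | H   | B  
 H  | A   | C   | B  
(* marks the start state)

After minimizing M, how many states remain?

4

Every state is reachable, so we keep all 8.
P0 = {C,D,E,G} | {A,B,F,H}.
On input a, block {C,D,E,G} splits into {C,D} and {E,G}.
Refine {A,B,F,H} on symbol a: members go to different blocks, giving {A,F} and {B,H}.
Stable partition: {C,D} | {A,F} | {E,G} | {B,H} — 4 equivalence classes.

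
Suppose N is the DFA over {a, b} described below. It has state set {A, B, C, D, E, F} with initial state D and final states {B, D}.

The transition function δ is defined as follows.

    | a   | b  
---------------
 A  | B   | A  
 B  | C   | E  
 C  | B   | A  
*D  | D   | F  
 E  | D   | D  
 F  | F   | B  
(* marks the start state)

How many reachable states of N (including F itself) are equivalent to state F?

1

Every state is reachable, so we keep all 6.
Start with accepting vs non-accepting: {B,D} | {A,C,E,F}.
Split {B,D} by δ(·,a) → {B} and {D}.
Refine {A,C,E,F} on symbol a: members go to different blocks, giving {A,C} and {E} and {F}.
The partition is now stable with 5 blocks: {B} | {A,C} | {D} | {E} | {F}.
State F belongs to the block {F}, which has 1 states.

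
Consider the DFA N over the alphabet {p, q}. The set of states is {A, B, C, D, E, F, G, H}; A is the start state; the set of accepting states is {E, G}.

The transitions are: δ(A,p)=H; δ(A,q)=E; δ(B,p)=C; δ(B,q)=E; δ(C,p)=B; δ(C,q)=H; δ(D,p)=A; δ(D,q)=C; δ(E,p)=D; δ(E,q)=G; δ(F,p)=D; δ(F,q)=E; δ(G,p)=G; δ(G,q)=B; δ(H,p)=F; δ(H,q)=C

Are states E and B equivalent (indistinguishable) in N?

Every state is reachable, so we keep all 8.
P0 = {E,G} | {A,B,C,D,F,H}.
On input p, block {E,G} splits into {E} and {G}.
Refine {A,B,C,D,F,H} on symbol q: members go to different blocks, giving {A,B,F} and {C,D,H}.
No further refinement is possible. Final partition (4 blocks): {E} | {A,B,F} | {G} | {C,D,H}.
E and B end up in different blocks, so they are distinguishable. For instance, the string 'ε' is accepted from only E.

No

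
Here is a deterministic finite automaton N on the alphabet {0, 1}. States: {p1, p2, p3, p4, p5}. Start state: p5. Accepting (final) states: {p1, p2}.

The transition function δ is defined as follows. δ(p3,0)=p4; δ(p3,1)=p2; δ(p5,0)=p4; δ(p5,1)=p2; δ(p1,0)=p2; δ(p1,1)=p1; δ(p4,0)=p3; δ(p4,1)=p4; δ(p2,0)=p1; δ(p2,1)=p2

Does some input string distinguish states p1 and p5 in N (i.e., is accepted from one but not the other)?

Yes

Start with accepting vs non-accepting: {p1,p2} | {p3,p4,p5}.
Split {p3,p4,p5} by δ(·,1) → {p3,p5} and {p4}.
No further refinement is possible. Final partition (3 blocks): {p1,p2} | {p3,p5} | {p4}.
p1 and p5 end up in different blocks, so they are distinguishable. For instance, the string 'ε' is accepted from only p1.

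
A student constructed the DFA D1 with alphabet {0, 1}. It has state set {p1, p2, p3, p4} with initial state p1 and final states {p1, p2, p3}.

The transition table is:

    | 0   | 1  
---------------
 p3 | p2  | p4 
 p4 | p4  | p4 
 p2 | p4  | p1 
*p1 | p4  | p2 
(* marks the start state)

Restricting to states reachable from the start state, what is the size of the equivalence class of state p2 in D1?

First remove the unreachable states {p3}; 3 states remain.
Start with accepting vs non-accepting: {p1,p2} | {p4}.
Stable partition: {p1,p2} | {p4} — 2 equivalence classes.
State p2 belongs to the block {p1,p2}, which has 2 states.

2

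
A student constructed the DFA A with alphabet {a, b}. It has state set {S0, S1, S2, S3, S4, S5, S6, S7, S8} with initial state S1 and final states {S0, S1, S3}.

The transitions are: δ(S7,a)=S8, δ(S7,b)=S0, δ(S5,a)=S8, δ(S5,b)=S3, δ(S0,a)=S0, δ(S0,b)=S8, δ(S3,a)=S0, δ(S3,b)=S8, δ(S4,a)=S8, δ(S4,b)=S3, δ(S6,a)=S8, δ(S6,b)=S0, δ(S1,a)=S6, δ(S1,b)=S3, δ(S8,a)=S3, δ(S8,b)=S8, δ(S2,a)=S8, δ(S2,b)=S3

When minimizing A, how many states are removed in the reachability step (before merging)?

4

BFS from S1 reaches {S0, S1, S3, S6, S8}; the 4 state(s) S2, S4, S5, S7 are never visited.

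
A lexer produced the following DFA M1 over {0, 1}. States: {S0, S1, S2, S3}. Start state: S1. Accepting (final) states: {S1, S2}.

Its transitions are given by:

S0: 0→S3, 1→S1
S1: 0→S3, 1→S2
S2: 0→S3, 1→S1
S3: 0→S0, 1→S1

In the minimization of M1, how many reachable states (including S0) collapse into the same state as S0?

Initial partition by acceptance: {S1,S2} | {S0,S3}.
No further refinement is possible. Final partition (2 blocks): {S1,S2} | {S0,S3}.
State S0 belongs to the block {S0,S3}, which has 2 states.

2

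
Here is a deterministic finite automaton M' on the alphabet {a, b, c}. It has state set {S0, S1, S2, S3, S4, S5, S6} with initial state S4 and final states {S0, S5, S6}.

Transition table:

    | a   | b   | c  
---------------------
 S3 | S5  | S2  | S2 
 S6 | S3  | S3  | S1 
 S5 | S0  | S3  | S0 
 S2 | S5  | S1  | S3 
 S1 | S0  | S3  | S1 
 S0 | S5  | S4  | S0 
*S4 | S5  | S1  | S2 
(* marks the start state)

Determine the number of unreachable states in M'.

1

No path from S4 leads to S6; the other 6 states are all reachable.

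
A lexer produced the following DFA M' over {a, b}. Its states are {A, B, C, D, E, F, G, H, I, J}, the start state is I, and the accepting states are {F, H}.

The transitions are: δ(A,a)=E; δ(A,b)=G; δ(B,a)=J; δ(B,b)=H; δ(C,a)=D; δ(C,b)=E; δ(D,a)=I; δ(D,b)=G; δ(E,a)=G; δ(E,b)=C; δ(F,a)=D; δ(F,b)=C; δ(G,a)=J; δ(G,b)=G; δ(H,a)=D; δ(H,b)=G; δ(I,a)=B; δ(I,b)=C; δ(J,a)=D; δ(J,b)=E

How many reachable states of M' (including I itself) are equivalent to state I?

Reachable states from the start: {B,C,D,E,G,H,I,J}. Unreachable: {A,F} — drop them.
P0 = {H} | {B,C,D,E,G,I,J}.
Refine {B,C,D,E,G,I,J} on symbol b: members go to different blocks, giving {C,D,E,G,I,J} and {B}.
On input a, block {C,D,E,G,I,J} splits into {C,D,E,G,J} and {I}.
Refine {C,D,E,G,J} on symbol a: members go to different blocks, giving {C,E,G,J} and {D}.
Refine {C,E,G,J} on symbol a: members go to different blocks, giving {C,J} and {E,G}.
Refine {E,G} on symbol a: members go to different blocks, giving {E} and {G}.
Stable partition: {H} | {C,J} | {B} | {I} | {D} | {E} | {G} — 7 equivalence classes.
The equivalence class containing I is {I}, of size 1.

1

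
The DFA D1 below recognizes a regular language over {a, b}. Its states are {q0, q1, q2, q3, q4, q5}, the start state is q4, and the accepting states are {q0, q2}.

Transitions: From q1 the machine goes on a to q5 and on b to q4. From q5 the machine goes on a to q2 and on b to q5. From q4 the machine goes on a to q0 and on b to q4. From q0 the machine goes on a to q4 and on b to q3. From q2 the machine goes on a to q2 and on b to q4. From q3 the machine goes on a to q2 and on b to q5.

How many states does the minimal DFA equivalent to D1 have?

States {q1} cannot be reached from the start state, so discard them.
Initial partition by acceptance: {q0,q2} | {q3,q4,q5}.
Split {q0,q2} by δ(·,a) → {q0} and {q2}.
Refine {q3,q4,q5} on symbol a: members go to different blocks, giving {q3,q5} and {q4}.
The partition is now stable with 4 blocks: {q0} | {q3,q5} | {q2} | {q4}.

4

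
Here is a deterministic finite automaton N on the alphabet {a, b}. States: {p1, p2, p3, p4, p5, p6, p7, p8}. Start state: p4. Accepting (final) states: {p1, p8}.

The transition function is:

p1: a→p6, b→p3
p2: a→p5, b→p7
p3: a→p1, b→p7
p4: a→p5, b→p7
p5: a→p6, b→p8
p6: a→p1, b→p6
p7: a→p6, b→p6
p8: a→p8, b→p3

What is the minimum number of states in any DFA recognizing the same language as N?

Reachable states from the start: {p1,p3,p4,p5,p6,p7,p8}. Unreachable: {p2} — drop them.
P0 = {p1,p8} | {p3,p4,p5,p6,p7}.
On input a, block {p1,p8} splits into {p1} and {p8}.
Refine {p3,p4,p5,p6,p7} on symbol a: members go to different blocks, giving {p4,p5,p7} and {p3,p6}.
Split {p4,p5,p7} by δ(·,a) → {p5,p7} and {p4}.
Refine {p5,p7} on symbol b: members go to different blocks, giving {p5} and {p7}.
Split {p3,p6} by δ(·,b) → {p3} and {p6}.
Stable partition: {p1} | {p5} | {p8} | {p3} | {p4} | {p7} | {p6} — 7 equivalence classes.

7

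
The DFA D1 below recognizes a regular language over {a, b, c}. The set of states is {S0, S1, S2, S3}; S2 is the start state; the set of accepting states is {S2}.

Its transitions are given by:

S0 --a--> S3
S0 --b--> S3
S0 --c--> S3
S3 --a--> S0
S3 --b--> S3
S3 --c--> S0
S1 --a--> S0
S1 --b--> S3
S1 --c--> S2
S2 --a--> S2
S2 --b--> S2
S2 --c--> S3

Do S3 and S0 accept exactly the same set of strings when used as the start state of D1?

Yes

Reachable states from the start: {S0,S2,S3}. Unreachable: {S1} — drop them.
Initial partition by acceptance: {S2} | {S0,S3}.
Stable partition: {S2} | {S0,S3} — 2 equivalence classes.
S3 and S0 lie in the same block of the stable partition, so they are equivalent — no string distinguishes them.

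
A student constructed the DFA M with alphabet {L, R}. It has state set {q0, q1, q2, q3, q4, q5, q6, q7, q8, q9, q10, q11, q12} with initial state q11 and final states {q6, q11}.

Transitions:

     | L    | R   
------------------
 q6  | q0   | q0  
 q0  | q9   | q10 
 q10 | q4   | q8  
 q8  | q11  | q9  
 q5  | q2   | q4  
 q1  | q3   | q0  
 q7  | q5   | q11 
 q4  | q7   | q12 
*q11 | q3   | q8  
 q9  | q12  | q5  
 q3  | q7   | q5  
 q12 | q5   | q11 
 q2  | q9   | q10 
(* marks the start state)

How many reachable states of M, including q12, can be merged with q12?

2

Reachable states from the start: {q2,q3,q4,q5,q7,q8,q9,q10,q11,q12}. Unreachable: {q0,q1,q6} — drop them.
Initial partition by acceptance: {q11} | {q2,q3,q4,q5,q7,q8,q9,q10,q12}.
On input L, block {q2,q3,q4,q5,q7,q8,q9,q10,q12} splits into {q2,q3,q4,q5,q7,q9,q10,q12} and {q8}.
Refine {q2,q3,q4,q5,q7,q9,q10,q12} on symbol R: members go to different blocks, giving {q2,q3,q4,q5,q9} and {q7,q12} and {q10}.
Split {q2,q3,q4,q5,q9} by δ(·,L) → {q3,q4,q9} and {q2,q5}.
Refine {q3,q4,q9} on symbol R: members go to different blocks, giving {q3,q9} and {q4}.
Refine {q2,q5} on symbol L: members go to different blocks, giving {q2} and {q5}.
The partition is now stable with 8 blocks: {q11} | {q3,q9} | {q8} | {q7,q12} | {q10} | {q2} | {q4} | {q5}.
The equivalence class containing q12 is {q7,q12}, of size 2.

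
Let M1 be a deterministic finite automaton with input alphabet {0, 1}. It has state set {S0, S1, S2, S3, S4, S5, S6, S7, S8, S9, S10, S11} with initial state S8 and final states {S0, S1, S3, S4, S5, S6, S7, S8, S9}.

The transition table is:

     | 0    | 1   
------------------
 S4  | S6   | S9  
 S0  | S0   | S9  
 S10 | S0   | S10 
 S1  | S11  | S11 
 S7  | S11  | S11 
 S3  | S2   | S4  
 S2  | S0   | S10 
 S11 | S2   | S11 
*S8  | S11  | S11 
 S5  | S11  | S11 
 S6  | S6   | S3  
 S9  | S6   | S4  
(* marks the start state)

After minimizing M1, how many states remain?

States {S1,S5,S7} cannot be reached from the start state, so discard them.
Start with accepting vs non-accepting: {S0,S3,S4,S6,S8,S9} | {S2,S10,S11}.
Split {S0,S3,S4,S6,S8,S9} by δ(·,0) → {S0,S4,S6,S9} and {S3,S8}.
Refine {S0,S4,S6,S9} on symbol 1: members go to different blocks, giving {S0,S4,S9} and {S6}.
On input 0, block {S0,S4,S9} splits into {S4,S9} and {S0}.
On input 0, block {S2,S10,S11} splits into {S2,S10} and {S11}.
Refine {S3,S8} on symbol 0: members go to different blocks, giving {S3} and {S8}.
No further refinement is possible. Final partition (7 blocks): {S4,S9} | {S2,S10} | {S3} | {S6} | {S0} | {S11} | {S8}.

7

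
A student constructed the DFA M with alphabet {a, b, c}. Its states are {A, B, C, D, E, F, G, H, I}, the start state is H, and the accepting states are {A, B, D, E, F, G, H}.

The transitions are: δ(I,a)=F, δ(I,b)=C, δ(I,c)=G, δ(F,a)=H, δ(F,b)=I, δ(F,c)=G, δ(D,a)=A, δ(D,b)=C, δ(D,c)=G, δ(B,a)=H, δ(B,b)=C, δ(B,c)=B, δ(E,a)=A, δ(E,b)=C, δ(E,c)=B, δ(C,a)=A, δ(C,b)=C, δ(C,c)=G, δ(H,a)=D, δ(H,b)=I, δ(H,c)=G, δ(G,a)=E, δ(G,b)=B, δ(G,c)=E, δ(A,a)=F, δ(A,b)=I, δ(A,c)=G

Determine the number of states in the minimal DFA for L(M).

4

All states are reachable from the start state.
Start with accepting vs non-accepting: {A,B,D,E,F,G,H} | {C,I}.
On input b, block {A,B,D,E,F,G,H} splits into {A,B,D,E,F,H} and {G}.
Split {A,B,D,E,F,H} by δ(·,c) → {A,D,F,H} and {B,E}.
Stable partition: {A,D,F,H} | {C,I} | {G} | {B,E} — 4 equivalence classes.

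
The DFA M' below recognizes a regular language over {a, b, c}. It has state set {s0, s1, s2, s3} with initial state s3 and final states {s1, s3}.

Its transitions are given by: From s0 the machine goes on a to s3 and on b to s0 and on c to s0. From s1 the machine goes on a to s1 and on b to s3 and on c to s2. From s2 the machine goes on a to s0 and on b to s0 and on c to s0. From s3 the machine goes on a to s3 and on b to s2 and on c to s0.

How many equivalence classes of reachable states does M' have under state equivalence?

States {s1} cannot be reached from the start state, so discard them.
Initial partition by acceptance: {s3} | {s0,s2}.
On input a, block {s0,s2} splits into {s0} and {s2}.
The partition is now stable with 3 blocks: {s3} | {s0} | {s2}.

3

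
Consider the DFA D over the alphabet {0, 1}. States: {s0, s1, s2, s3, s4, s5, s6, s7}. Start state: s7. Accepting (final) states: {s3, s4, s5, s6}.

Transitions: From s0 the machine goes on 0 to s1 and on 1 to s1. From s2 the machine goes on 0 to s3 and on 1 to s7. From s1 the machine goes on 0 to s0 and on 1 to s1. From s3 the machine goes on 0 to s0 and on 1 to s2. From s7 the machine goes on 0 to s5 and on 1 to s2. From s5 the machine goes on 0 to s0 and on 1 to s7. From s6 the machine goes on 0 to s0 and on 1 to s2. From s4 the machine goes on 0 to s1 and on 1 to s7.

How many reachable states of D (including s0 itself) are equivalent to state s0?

First remove the unreachable states {s4,s6}; 6 states remain.
Start with accepting vs non-accepting: {s3,s5} | {s0,s1,s2,s7}.
On input 0, block {s0,s1,s2,s7} splits into {s0,s1} and {s2,s7}.
The partition is now stable with 3 blocks: {s3,s5} | {s0,s1} | {s2,s7}.
The equivalence class containing s0 is {s0,s1}, of size 2.

2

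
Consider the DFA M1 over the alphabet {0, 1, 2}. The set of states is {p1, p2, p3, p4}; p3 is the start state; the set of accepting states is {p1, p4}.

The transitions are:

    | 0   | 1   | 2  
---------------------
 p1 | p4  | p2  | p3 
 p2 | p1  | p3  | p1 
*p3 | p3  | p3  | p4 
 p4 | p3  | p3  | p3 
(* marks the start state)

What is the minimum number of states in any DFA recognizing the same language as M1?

2

States {p1,p2} cannot be reached from the start state, so discard them.
Initial partition by acceptance: {p4} | {p3}.
The partition is now stable with 2 blocks: {p4} | {p3}.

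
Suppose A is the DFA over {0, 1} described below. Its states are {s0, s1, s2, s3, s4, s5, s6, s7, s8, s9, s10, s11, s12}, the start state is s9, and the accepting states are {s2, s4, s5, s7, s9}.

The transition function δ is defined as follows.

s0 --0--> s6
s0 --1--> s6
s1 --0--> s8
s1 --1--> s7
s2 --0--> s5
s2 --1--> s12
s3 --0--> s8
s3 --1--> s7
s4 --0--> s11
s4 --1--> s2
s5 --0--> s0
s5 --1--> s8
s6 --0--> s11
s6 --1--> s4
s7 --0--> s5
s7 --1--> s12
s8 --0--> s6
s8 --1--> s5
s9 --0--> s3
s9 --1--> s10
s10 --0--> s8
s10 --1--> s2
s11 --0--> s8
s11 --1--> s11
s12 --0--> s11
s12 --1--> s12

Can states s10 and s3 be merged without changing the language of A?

First remove the unreachable states {s1}; 12 states remain.
Initial partition by acceptance: {s2,s4,s5,s7,s9} | {s0,s3,s6,s8,s10,s11,s12}.
Refine {s2,s4,s5,s7,s9} on symbol 0: members go to different blocks, giving {s4,s5,s9} and {s2,s7}.
Refine {s4,s5,s9} on symbol 1: members go to different blocks, giving {s5,s9} and {s4}.
On input 1, block {s0,s3,s6,s8,s10,s11,s12} splits into {s0,s11,s12} and {s3,s10} and {s6} and {s8}.
Refine {s5,s9} on symbol 0: members go to different blocks, giving {s5} and {s9}.
Split {s0,s11,s12} by δ(·,0) → {s0} and {s11} and {s12}.
Stable partition: {s5} | {s0} | {s2,s7} | {s4} | {s3,s10} | {s6} | {s8} | {s9} | {s11} | {s12} — 10 equivalence classes.
s10 and s3 lie in the same block of the stable partition, so they are equivalent — no string distinguishes them.

Yes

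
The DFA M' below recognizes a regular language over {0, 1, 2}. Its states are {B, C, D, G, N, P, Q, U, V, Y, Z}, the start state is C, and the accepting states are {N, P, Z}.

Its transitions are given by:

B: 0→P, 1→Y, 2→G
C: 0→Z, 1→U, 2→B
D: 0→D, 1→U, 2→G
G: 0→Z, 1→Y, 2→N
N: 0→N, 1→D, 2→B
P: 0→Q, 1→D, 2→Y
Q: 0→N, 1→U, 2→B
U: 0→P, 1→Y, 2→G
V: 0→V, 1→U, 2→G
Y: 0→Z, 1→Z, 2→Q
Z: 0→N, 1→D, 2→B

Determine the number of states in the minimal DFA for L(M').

7

First remove the unreachable states {V}; 10 states remain.
P0 = {N,P,Z} | {B,C,D,G,Q,U,Y}.
Refine {N,P,Z} on symbol 0: members go to different blocks, giving {N,Z} and {P}.
Split {B,C,D,G,Q,U,Y} by δ(·,0) → {C,G,Q,Y} and {B,U} and {D}.
Split {C,G,Q,Y} by δ(·,1) → {C,Q} and {G} and {Y}.
The partition is now stable with 7 blocks: {N,Z} | {C,Q} | {P} | {B,U} | {D} | {G} | {Y}.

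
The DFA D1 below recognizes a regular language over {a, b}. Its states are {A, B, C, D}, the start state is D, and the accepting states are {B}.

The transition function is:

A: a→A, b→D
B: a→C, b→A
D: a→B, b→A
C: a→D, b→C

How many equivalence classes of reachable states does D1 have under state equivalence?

All states are reachable from the start state.
Start with accepting vs non-accepting: {B} | {A,C,D}.
On input a, block {A,C,D} splits into {A,C} and {D}.
Split {A,C} by δ(·,a) → {A} and {C}.
Stable partition: {B} | {A} | {D} | {C} — 4 equivalence classes.

4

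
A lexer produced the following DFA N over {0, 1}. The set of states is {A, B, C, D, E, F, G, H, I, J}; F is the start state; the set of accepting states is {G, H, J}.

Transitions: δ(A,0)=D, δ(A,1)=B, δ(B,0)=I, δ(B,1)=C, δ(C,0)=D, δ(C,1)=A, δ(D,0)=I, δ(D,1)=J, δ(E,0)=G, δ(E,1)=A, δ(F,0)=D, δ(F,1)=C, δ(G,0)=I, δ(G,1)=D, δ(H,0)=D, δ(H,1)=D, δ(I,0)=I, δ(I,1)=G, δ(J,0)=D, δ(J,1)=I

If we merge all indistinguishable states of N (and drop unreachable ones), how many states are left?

3

First remove the unreachable states {E,H}; 8 states remain.
Start with accepting vs non-accepting: {G,J} | {A,B,C,D,F,I}.
Split {A,B,C,D,F,I} by δ(·,1) → {A,B,C,F} and {D,I}.
No further refinement is possible. Final partition (3 blocks): {G,J} | {A,B,C,F} | {D,I}.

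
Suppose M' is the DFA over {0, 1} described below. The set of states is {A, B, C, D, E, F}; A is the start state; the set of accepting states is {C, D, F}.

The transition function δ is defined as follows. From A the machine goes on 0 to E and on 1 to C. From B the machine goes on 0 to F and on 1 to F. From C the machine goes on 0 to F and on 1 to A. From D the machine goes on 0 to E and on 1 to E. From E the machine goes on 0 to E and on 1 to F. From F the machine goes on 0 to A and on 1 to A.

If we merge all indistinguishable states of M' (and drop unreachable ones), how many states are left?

4

First remove the unreachable states {B,D}; 4 states remain.
Start with accepting vs non-accepting: {C,F} | {A,E}.
Split {C,F} by δ(·,0) → {C} and {F}.
On input 1, block {A,E} splits into {A} and {E}.
The partition is now stable with 4 blocks: {C} | {A} | {F} | {E}.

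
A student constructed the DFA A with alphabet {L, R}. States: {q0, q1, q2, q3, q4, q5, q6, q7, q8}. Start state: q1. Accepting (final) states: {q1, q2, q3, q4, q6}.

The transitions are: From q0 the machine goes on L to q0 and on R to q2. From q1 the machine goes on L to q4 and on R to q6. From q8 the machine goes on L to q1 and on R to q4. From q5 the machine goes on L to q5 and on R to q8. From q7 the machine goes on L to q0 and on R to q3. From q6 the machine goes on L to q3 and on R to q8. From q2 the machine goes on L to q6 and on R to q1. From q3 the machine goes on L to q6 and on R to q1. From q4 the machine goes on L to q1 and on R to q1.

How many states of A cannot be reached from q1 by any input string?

4

No path from q1 leads to q0, q2, q5, q7; the other 5 states are all reachable.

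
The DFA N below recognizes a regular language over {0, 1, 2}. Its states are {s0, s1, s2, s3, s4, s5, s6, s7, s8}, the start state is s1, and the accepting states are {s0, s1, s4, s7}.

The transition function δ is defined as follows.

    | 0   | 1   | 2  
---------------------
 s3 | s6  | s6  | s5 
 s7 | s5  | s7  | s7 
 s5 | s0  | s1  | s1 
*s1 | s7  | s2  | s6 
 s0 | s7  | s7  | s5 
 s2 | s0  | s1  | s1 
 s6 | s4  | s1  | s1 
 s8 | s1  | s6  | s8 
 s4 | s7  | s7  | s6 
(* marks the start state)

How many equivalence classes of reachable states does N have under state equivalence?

4

Reachable states from the start: {s0,s1,s2,s4,s5,s6,s7}. Unreachable: {s3,s8} — drop them.
P0 = {s0,s1,s4,s7} | {s2,s5,s6}.
On input 0, block {s0,s1,s4,s7} splits into {s0,s1,s4} and {s7}.
Split {s0,s1,s4} by δ(·,1) → {s0,s4} and {s1}.
No further refinement is possible. Final partition (4 blocks): {s0,s4} | {s2,s5,s6} | {s7} | {s1}.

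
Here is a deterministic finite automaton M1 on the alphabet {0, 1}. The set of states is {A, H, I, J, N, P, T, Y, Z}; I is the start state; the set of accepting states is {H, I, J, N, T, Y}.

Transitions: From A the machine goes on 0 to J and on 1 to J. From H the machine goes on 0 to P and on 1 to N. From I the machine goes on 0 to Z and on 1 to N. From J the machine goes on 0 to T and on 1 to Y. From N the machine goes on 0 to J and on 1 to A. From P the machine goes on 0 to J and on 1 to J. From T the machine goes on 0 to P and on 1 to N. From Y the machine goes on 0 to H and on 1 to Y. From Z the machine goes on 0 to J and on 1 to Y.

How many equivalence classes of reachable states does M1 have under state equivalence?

4

All states are reachable from the start state.
P0 = {H,I,J,N,T,Y} | {A,P,Z}.
On input 0, block {H,I,J,N,T,Y} splits into {J,N,Y} and {H,I,T}.
Refine {J,N,Y} on symbol 0: members go to different blocks, giving {J,Y} and {N}.
No further refinement is possible. Final partition (4 blocks): {J,Y} | {A,P,Z} | {H,I,T} | {N}.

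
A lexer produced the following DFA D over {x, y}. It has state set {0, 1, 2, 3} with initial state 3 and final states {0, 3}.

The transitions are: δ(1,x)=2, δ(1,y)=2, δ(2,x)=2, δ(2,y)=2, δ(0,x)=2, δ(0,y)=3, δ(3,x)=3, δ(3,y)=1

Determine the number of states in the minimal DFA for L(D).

2

First remove the unreachable states {0}; 3 states remain.
P0 = {3} | {1,2}.
The partition is now stable with 2 blocks: {3} | {1,2}.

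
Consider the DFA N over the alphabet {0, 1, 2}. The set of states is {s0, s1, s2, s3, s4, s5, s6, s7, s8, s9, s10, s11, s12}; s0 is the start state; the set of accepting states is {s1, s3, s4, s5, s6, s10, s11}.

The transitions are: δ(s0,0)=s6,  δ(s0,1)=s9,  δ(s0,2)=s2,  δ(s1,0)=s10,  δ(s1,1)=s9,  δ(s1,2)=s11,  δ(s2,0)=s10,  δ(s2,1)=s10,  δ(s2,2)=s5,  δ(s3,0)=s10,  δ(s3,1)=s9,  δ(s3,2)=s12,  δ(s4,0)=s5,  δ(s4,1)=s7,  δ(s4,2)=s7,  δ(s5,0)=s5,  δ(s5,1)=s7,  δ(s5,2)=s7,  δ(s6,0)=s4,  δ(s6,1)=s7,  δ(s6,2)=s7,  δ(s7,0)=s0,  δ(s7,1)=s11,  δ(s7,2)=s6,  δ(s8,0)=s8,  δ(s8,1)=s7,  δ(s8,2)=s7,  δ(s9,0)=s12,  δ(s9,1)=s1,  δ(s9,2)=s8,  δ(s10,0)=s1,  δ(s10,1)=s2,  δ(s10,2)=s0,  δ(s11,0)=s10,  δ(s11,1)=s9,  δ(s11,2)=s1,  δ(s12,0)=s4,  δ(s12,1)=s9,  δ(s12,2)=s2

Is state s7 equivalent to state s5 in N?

No

First remove the unreachable states {s3}; 12 states remain.
Start with accepting vs non-accepting: {s1,s4,s5,s6,s10,s11} | {s0,s2,s7,s8,s9,s12}.
On input 2, block {s1,s4,s5,s6,s10,s11} splits into {s4,s5,s6,s10} and {s1,s11}.
On input 0, block {s4,s5,s6,s10} splits into {s4,s5,s6} and {s10}.
Refine {s0,s2,s7,s8,s9,s12} on symbol 0: members go to different blocks, giving {s7,s8,s9} and {s0,s12} and {s2}.
Refine {s7,s8,s9} on symbol 0: members go to different blocks, giving {s7,s9} and {s8}.
Split {s7,s9} by δ(·,2) → {s7} and {s9}.
Stable partition: {s4,s5,s6} | {s7} | {s1,s11} | {s10} | {s0,s12} | {s2} | {s8} | {s9} — 8 equivalence classes.
s7 and s5 end up in different blocks, so they are distinguishable. For instance, the string 'ε' is accepted from only s5.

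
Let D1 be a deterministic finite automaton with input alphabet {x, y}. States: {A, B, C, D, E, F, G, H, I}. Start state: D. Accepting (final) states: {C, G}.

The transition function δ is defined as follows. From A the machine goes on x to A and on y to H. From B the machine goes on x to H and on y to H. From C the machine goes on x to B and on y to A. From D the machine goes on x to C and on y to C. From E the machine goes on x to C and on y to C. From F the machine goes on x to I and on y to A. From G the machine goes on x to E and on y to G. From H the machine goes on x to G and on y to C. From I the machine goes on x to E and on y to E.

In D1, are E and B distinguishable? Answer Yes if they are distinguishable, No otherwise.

Yes

Reachable states from the start: {A,B,C,D,E,G,H}. Unreachable: {F,I} — drop them.
Start with accepting vs non-accepting: {C,G} | {A,B,D,E,H}.
Split {C,G} by δ(·,y) → {C} and {G}.
On input x, block {A,B,D,E,H} splits into {A,B} and {D,E} and {H}.
Split {A,B} by δ(·,x) → {A} and {B}.
The partition is now stable with 6 blocks: {C} | {A} | {G} | {D,E} | {H} | {B}.
E and B end up in different blocks, so they are distinguishable. For instance, the string 'x' is accepted from only E.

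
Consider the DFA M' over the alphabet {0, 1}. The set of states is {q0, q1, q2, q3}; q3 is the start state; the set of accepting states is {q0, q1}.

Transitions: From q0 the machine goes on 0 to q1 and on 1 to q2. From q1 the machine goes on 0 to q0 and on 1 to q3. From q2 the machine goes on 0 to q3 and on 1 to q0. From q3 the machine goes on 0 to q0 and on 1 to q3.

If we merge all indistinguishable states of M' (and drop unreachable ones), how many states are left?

4

Start with accepting vs non-accepting: {q0,q1} | {q2,q3}.
Refine {q2,q3} on symbol 0: members go to different blocks, giving {q2} and {q3}.
Split {q0,q1} by δ(·,1) → {q0} and {q1}.
The partition is now stable with 4 blocks: {q0} | {q2} | {q3} | {q1}.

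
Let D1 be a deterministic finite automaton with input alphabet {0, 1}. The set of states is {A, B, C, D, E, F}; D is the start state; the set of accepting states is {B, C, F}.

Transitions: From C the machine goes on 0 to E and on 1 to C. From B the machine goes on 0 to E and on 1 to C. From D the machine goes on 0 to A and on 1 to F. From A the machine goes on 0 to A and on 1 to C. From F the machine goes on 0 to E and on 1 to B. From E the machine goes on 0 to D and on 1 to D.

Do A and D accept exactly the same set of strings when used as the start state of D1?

Yes

P0 = {B,C,F} | {A,D,E}.
On input 1, block {A,D,E} splits into {A,D} and {E}.
Stable partition: {B,C,F} | {A,D} | {E} — 3 equivalence classes.
A and D lie in the same block of the stable partition, so they are equivalent — no string distinguishes them.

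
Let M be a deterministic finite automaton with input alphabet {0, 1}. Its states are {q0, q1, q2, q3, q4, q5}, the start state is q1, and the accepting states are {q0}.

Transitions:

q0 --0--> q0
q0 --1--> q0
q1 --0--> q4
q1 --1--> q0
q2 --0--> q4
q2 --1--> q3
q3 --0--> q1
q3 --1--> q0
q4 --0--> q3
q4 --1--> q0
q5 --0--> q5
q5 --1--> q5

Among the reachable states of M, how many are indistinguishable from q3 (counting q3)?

3

Reachable states from the start: {q0,q1,q3,q4}. Unreachable: {q2,q5} — drop them.
Initial partition by acceptance: {q0} | {q1,q3,q4}.
The partition is now stable with 2 blocks: {q0} | {q1,q3,q4}.
State q3 belongs to the block {q1,q3,q4}, which has 3 states.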